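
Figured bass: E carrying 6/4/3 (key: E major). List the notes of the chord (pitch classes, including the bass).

E, G#, A, C#

A third above E in this key is G#.
A fourth above E in this key is A.
A sixth above E in this key is C#.
Together with the bass E, this spells A major seventh in second inversion.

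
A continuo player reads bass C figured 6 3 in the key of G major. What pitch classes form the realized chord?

C, E, A

A third above C in this key is E.
A sixth above C in this key is A.
Together with the bass C, this spells A minor in first inversion.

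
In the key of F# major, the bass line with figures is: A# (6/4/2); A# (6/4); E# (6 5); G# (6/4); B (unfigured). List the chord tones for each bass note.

A# (6/4/2): A#, B, D#, F#.
A# (6/4): A#, D#, F#.
E# (6/5/3): E#, G#, B, C#.
G# (6/4): G#, C#, E#.
B (5/3): B, D#, F#.

A#, B, D#, F# | A#, D#, F# | E#, G#, B, C# | G#, C#, E# | B, D#, F#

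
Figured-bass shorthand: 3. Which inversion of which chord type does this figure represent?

triad, root position

3 is shorthand for 5/3.
Intervals of 5/3 above the bass form a triad; the bass is the root, so this is root position.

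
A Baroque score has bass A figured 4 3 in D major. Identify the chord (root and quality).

The figures 4 3 indicate a seventh chord in second inversion.
In second inversion the root lies a fourth above the bass: a fourth above A in D major is D.
The chord tones are A, C#, D, F#, giving D major seventh.

D major seventh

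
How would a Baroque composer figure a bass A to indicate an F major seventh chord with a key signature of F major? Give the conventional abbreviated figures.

A is the third of F major seventh, so the chord is in first inversion.
A seventh chord in first inversion is figured 6/5/3, conventionally abbreviated 6/5.

6/5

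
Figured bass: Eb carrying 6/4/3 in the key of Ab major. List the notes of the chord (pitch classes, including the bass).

A third above Eb in this key is G.
A fourth above Eb in this key is Ab.
A sixth above Eb in this key is C.
Together with the bass Eb, this spells Ab major seventh in second inversion.

Eb, G, Ab, C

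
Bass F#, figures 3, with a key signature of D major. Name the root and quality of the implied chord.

The figures 3 indicate a triad in root position.
In root position the bass is the root, so the root is F#.
The chord tones are F#, A, C#, giving F# minor.

F# minor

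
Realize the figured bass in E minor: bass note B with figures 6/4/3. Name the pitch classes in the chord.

A third above B in this key is D.
A fourth above B in this key is E.
A sixth above B in this key is G.
Together with the bass B, this spells E minor seventh in second inversion.

B, D, E, G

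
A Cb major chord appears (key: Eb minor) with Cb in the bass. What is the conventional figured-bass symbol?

no figures

Cb is the root of Cb major, so the chord is in root position.
A triad in root position is figured 5/3, conventionally abbreviated (no figures — root-position triad).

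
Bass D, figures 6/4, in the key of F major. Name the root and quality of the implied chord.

The figures 6/4 indicate a triad in second inversion.
In second inversion the root lies a fourth above the bass: a fourth above D in F major is G.
The chord tones are D, G, Bb, giving G minor.

G minor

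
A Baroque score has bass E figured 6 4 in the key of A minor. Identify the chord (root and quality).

The figures 6 4 indicate a triad in second inversion.
In second inversion the root lies a fourth above the bass: a fourth above E in A minor is A.
The chord tones are E, A, C, giving A minor.

A minor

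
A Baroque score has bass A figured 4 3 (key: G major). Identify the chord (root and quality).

D dominant seventh

The figures 4 3 indicate a seventh chord in second inversion.
In second inversion the root lies a fourth above the bass: a fourth above A in G major is D.
The chord tones are A, C, D, F#, giving D dominant seventh.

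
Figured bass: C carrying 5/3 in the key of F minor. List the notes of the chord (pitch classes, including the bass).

A third above C in this key is Eb.
A fifth above C in this key is G.
Together with the bass C, this spells C minor in root position.

C, Eb, G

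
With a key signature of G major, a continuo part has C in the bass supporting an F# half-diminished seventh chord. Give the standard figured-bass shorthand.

4/3

C is the fifth of F# half-diminished seventh, so the chord is in second inversion.
A seventh chord in second inversion is figured 6/4/3, conventionally abbreviated 4/3.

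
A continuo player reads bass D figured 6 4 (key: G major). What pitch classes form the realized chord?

A fourth above D in this key is G.
A sixth above D in this key is B.
Together with the bass D, this spells G major in second inversion.

D, G, B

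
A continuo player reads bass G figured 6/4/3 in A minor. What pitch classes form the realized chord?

G, B, C, E

A third above G in this key is B.
A fourth above G in this key is C.
A sixth above G in this key is E.
Together with the bass G, this spells C major seventh in second inversion.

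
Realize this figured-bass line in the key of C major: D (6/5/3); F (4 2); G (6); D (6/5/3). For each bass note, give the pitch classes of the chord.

D, F, A, B | F, G, B, D | G, B, E | D, F, A, B

D (6/5/3): D, F, A, B.
F (6/4/2): F, G, B, D.
G (6/3): G, B, E.
D (6/5/3): D, F, A, B.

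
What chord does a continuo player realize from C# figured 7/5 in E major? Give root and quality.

C# minor seventh

The figures 7/5 indicate a seventh chord in root position.
In root position the bass is the root, so the root is C#.
The chord tones are C#, E, G#, B, giving C# minor seventh.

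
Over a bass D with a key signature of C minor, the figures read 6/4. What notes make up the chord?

D, G, Bb

A fourth above D in this key is G.
A sixth above D in this key is Bb.
Together with the bass D, this spells G minor in second inversion.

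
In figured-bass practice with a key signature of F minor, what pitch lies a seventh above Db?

C

Counting 6 letter steps above Db lands on C; in F minor, that letter is C.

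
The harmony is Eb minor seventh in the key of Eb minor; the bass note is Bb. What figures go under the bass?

Bb is the fifth of Eb minor seventh, so the chord is in second inversion.
A seventh chord in second inversion is figured 6/4/3, conventionally abbreviated 4/3.

4/3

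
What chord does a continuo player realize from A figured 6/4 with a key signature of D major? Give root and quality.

D major

The figures 6/4 indicate a triad in second inversion.
In second inversion the root lies a fourth above the bass: a fourth above A in D major is D.
The chord tones are A, D, F#, giving D major.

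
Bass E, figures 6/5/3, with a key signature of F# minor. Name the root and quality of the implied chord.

The figures 6/5/3 indicate a seventh chord in first inversion.
In first inversion the root lies a sixth above the bass: a sixth above E in F# minor is C#.
The chord tones are E, G#, B, C#, giving C# minor seventh.

C# minor seventh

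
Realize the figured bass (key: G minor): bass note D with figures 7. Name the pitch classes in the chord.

D, F, A, C

The written figures 7 are shorthand for 7/5/3: the 5/3 are implied.
A third above D in this key is F.
A fifth above D in this key is A.
A seventh above D in this key is C.
Together with the bass D, this spells D minor seventh in root position.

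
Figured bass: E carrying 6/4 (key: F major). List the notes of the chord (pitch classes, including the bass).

A fourth above E in this key is A.
A sixth above E in this key is C.
Together with the bass E, this spells A minor in second inversion.

E, A, C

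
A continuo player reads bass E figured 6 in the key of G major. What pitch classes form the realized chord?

The written figures 6 are shorthand for 6/3: the 3 is implied.
A third above E in this key is G.
A sixth above E in this key is C.
Together with the bass E, this spells C major in first inversion.

E, G, C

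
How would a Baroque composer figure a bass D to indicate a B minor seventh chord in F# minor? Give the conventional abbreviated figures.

D is the third of B minor seventh, so the chord is in first inversion.
A seventh chord in first inversion is figured 6/5/3, conventionally abbreviated 6/5.

6/5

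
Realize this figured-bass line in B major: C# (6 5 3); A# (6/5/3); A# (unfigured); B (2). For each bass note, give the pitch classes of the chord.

C#, E, G#, A# | A#, C#, E, F# | A#, C#, E | B, C#, E, G#

C# (6/5/3): C#, E, G#, A#.
A# (6/5/3): A#, C#, E, F#.
A# (5/3): A#, C#, E.
B (6/4/2): B, C#, E, G#.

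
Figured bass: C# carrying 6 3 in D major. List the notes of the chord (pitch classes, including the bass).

C#, E, A

A third above C# in this key is E.
A sixth above C# in this key is A.
Together with the bass C#, this spells A major in first inversion.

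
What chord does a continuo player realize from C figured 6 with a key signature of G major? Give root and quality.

The figures 6 indicate a triad in first inversion.
In first inversion the root lies a sixth above the bass: a sixth above C in G major is A.
The chord tones are C, E, A, giving A minor.

A minor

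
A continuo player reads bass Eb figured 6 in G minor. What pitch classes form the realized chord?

Eb, G, C

The written figures 6 are shorthand for 6/3: the 3 is implied.
A third above Eb in this key is G.
A sixth above Eb in this key is C.
Together with the bass Eb, this spells C minor in first inversion.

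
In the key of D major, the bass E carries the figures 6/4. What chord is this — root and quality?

The figures 6/4 indicate a triad in second inversion.
In second inversion the root lies a fourth above the bass: a fourth above E in D major is A.
The chord tones are E, A, C#, giving A major.

A major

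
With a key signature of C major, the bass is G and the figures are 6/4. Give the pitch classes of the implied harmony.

G, C, E

A fourth above G in this key is C.
A sixth above G in this key is E.
Together with the bass G, this spells C major in second inversion.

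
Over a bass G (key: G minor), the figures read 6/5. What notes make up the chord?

G, Bb, D, Eb

The written figures 6/5 are shorthand for 6/5/3: the 3 is implied.
A third above G in this key is Bb.
A fifth above G in this key is D.
A sixth above G in this key is Eb.
Together with the bass G, this spells Eb major seventh in first inversion.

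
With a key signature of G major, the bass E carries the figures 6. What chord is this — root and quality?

C major

The figures 6 indicate a triad in first inversion.
In first inversion the root lies a sixth above the bass: a sixth above E in G major is C.
The chord tones are E, G, C, giving C major.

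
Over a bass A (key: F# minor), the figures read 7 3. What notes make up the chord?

The written figures 7 3 are shorthand for 7/5/3: the 5 is implied.
A third above A in this key is C#.
A fifth above A in this key is E.
A seventh above A in this key is G#.
Together with the bass A, this spells A major seventh in root position.

A, C#, E, G#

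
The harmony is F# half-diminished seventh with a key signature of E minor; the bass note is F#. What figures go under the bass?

F# is the root of F# half-diminished seventh, so the chord is in root position.
A seventh chord in root position is figured 7/5/3, conventionally abbreviated 7.

7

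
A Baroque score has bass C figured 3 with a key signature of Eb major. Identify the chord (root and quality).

C minor

The figures 3 indicate a triad in root position.
In root position the bass is the root, so the root is C.
The chord tones are C, Eb, G, giving C minor.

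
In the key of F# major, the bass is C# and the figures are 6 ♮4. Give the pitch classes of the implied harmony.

C#, F, A#

A fourth above C# in this key is F#, made natural (F) by the ♮ figure.
A sixth above C# in this key is A#.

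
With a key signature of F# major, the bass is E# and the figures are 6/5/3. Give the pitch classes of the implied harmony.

A third above E# in this key is G#.
A fifth above E# in this key is B.
A sixth above E# in this key is C#.
Together with the bass E#, this spells C# dominant seventh in first inversion.

E#, G#, B, C#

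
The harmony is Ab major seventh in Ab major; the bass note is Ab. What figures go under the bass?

7

Ab is the root of Ab major seventh, so the chord is in root position.
A seventh chord in root position is figured 7/5/3, conventionally abbreviated 7.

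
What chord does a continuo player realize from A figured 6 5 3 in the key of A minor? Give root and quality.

F major seventh

The figures 6 5 3 indicate a seventh chord in first inversion.
In first inversion the root lies a sixth above the bass: a sixth above A in A minor is F.
The chord tones are A, C, E, F, giving F major seventh.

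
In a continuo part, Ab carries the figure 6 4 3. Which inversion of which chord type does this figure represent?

Intervals of 6/4/3 above the bass form a seventh chord; the bass is the fifth, so this is second inversion.

seventh chord, second inversion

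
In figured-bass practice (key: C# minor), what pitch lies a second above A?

Counting 1 letter step above A lands on B; in C# minor, that letter is B.

B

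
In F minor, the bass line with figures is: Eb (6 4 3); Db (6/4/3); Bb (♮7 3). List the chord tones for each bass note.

Eb (6/4/3): Eb, G, Ab, C.
Db (6/4/3): Db, F, G, Bb.
Bb (♮7/5/3): Bb, Db, F, A.

Eb, G, Ab, C | Db, F, G, Bb | Bb, Db, F, A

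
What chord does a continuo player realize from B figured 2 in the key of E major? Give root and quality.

C# minor seventh

The figures 2 indicate a seventh chord in third inversion.
In third inversion the root lies a second above the bass: a second above B in E major is C#.
The chord tones are B, C#, E, G#, giving C# minor seventh.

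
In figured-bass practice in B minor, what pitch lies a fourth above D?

G

Counting 3 letter steps above D lands on G; in B minor, that letter is G.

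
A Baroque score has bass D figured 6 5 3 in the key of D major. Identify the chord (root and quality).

The figures 6 5 3 indicate a seventh chord in first inversion.
In first inversion the root lies a sixth above the bass: a sixth above D in D major is B.
The chord tones are D, F#, A, B, giving B minor seventh.

B minor seventh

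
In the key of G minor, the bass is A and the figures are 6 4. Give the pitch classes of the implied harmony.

A fourth above A in this key is D.
A sixth above A in this key is F.
Together with the bass A, this spells D minor in second inversion.

A, D, F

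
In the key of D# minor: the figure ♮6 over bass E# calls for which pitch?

Counting 5 letter steps above E# lands on C; in D# minor, that letter is C#.
The ♮6 figure makes it natural, giving C.

C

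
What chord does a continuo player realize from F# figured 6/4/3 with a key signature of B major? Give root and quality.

B major seventh

The figures 6/4/3 indicate a seventh chord in second inversion.
In second inversion the root lies a fourth above the bass: a fourth above F# in B major is B.
The chord tones are F#, A#, B, D#, giving B major seventh.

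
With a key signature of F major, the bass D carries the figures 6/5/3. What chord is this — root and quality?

Bb major seventh

The figures 6/5/3 indicate a seventh chord in first inversion.
In first inversion the root lies a sixth above the bass: a sixth above D in F major is Bb.
The chord tones are D, F, A, Bb, giving Bb major seventh.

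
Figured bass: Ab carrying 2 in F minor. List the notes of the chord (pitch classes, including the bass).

Ab, Bb, Db, F

The written figures 2 are shorthand for 6/4/2: the 6/4 are implied.
A second above Ab in this key is Bb.
A fourth above Ab in this key is Db.
A sixth above Ab in this key is F.
Together with the bass Ab, this spells Bb minor seventh in third inversion.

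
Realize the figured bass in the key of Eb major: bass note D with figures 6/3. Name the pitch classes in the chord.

A third above D in this key is F.
A sixth above D in this key is Bb.
Together with the bass D, this spells Bb major in first inversion.

D, F, Bb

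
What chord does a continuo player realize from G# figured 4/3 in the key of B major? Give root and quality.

The figures 4/3 indicate a seventh chord in second inversion.
In second inversion the root lies a fourth above the bass: a fourth above G# in B major is C#.
The chord tones are G#, B, C#, E, giving C# minor seventh.

C# minor seventh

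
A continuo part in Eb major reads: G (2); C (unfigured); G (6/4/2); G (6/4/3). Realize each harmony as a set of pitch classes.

G (6/4/2): G, Ab, C, Eb.
C (5/3): C, Eb, G.
G (6/4/2): G, Ab, C, Eb.
G (6/4/3): G, Bb, C, Eb.

G, Ab, C, Eb | C, Eb, G | G, Ab, C, Eb | G, Bb, C, Eb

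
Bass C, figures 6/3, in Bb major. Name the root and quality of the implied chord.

The figures 6/3 indicate a triad in first inversion.
In first inversion the root lies a sixth above the bass: a sixth above C in Bb major is A.
The chord tones are C, Eb, A, giving A diminished.

A diminished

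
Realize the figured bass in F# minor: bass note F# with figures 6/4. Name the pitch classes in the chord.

A fourth above F# in this key is B.
A sixth above F# in this key is D.
Together with the bass F#, this spells B minor in second inversion.

F#, B, D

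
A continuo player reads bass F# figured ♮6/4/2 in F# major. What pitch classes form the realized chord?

A second above F# in this key is G#.
A fourth above F# in this key is B.
A sixth above F# in this key is D#, made natural (D) by the ♮ figure.
Together with the bass F#, this spells G# half-diminished seventh in third inversion.

F#, G#, B, D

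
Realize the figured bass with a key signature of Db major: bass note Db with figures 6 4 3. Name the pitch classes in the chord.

A third above Db in this key is F.
A fourth above Db in this key is Gb.
A sixth above Db in this key is Bb.
Together with the bass Db, this spells Gb major seventh in second inversion.

Db, F, Gb, Bb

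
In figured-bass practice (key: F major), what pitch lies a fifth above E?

Bb

Counting 4 letter steps above E lands on B; in F major, that letter is Bb.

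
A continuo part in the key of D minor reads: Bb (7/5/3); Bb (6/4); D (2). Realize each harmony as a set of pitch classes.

Bb (7/5/3): Bb, D, F, A.
Bb (6/4): Bb, E, G.
D (6/4/2): D, E, G, Bb.

Bb, D, F, A | Bb, E, G | D, E, G, Bb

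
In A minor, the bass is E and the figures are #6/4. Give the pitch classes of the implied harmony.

E, A, C#

A fourth above E in this key is A.
A sixth above E in this key is C, raised to C# by the sharp.
Together with the bass E, this spells A major in second inversion.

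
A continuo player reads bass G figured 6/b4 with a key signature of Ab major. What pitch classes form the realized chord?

G, Cb, Eb

A fourth above G in this key is C, lowered to Cb by the flat.
A sixth above G in this key is Eb.
Together with the bass G, this spells Cb augmented in second inversion.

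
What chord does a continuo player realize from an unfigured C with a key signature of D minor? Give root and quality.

An unfigured bass indicates a triad in root position.
In root position the bass is the root, so the root is C.
The chord tones are C, E, G, giving C major.

C major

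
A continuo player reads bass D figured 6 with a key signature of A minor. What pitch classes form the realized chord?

D, F, B

The written figures 6 are shorthand for 6/3: the 3 is implied.
A third above D in this key is F.
A sixth above D in this key is B.
Together with the bass D, this spells B diminished in first inversion.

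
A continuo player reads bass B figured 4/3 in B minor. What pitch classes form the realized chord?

The written figures 4/3 are shorthand for 6/4/3: the 6 is implied.
A third above B in this key is D.
A fourth above B in this key is E.
A sixth above B in this key is G.
Together with the bass B, this spells E minor seventh in second inversion.

B, D, E, G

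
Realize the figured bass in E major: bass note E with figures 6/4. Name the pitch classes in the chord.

E, A, C#

A fourth above E in this key is A.
A sixth above E in this key is C#.
Together with the bass E, this spells A major in second inversion.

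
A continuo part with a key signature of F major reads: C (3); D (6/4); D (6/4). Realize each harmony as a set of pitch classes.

C (5/3): C, E, G.
D (6/4): D, G, Bb.
D (6/4): D, G, Bb.

C, E, G | D, G, Bb | D, G, Bb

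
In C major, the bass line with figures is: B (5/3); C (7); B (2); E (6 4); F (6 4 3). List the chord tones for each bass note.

B (5/3): B, D, F.
C (7/5/3): C, E, G, B.
B (6/4/2): B, C, E, G.
E (6/4): E, A, C.
F (6/4/3): F, A, B, D.

B, D, F | C, E, G, B | B, C, E, G | E, A, C | F, A, B, D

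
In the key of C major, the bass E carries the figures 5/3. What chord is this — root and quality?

E minor

The figures 5/3 indicate a triad in root position.
In root position the bass is the root, so the root is E.
The chord tones are E, G, B, giving E minor.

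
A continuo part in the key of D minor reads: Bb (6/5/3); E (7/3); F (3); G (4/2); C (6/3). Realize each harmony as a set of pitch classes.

Bb, D, F, G | E, G, Bb, D | F, A, C | G, A, C, E | C, E, A

Bb (6/5/3): Bb, D, F, G.
E (7/5/3): E, G, Bb, D.
F (5/3): F, A, C.
G (6/4/2): G, A, C, E.
C (6/3): C, E, A.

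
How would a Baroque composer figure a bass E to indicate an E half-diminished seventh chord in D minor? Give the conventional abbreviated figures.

E is the root of E half-diminished seventh, so the chord is in root position.
A seventh chord in root position is figured 7/5/3, conventionally abbreviated 7.

7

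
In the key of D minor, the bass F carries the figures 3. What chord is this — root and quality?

The figures 3 indicate a triad in root position.
In root position the bass is the root, so the root is F.
The chord tones are F, A, C, giving F major.

F major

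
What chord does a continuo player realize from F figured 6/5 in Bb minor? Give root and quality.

Db major seventh

The figures 6/5 indicate a seventh chord in first inversion.
In first inversion the root lies a sixth above the bass: a sixth above F in Bb minor is Db.
The chord tones are F, Ab, C, Db, giving Db major seventh.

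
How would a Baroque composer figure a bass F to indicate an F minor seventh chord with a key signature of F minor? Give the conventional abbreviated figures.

7

F is the root of F minor seventh, so the chord is in root position.
A seventh chord in root position is figured 7/5/3, conventionally abbreviated 7.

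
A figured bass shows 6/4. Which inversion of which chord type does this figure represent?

Intervals of 6/4 above the bass form a triad; the bass is the fifth, so this is second inversion.

triad, second inversion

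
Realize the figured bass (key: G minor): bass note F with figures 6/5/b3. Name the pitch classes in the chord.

A third above F in this key is A, lowered to Ab by the flat.
A fifth above F in this key is C.
A sixth above F in this key is D.
Together with the bass F, this spells D half-diminished seventh in first inversion.

F, Ab, C, D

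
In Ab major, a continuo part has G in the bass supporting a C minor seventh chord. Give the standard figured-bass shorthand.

4/3

G is the fifth of C minor seventh, so the chord is in second inversion.
A seventh chord in second inversion is figured 6/4/3, conventionally abbreviated 4/3.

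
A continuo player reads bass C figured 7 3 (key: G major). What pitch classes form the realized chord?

The written figures 7 3 are shorthand for 7/5/3: the 5 is implied.
A third above C in this key is E.
A fifth above C in this key is G.
A seventh above C in this key is B.
Together with the bass C, this spells C major seventh in root position.

C, E, G, B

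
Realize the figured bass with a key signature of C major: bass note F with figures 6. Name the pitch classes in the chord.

The written figures 6 are shorthand for 6/3: the 3 is implied.
A third above F in this key is A.
A sixth above F in this key is D.
Together with the bass F, this spells D minor in first inversion.

F, A, D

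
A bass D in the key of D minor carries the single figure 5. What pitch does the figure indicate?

Counting 4 letter steps above D lands on A; in D minor, that letter is A.

A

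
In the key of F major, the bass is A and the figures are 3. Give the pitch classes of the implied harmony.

The written figures 3 are shorthand for 5/3: the 5 is implied.
A third above A in this key is C.
A fifth above A in this key is E.
Together with the bass A, this spells A minor in root position.

A, C, E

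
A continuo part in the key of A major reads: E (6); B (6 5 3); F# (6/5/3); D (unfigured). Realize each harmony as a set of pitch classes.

E, G#, C# | B, D, F#, G# | F#, A, C#, D | D, F#, A

E (6/3): E, G#, C#.
B (6/5/3): B, D, F#, G#.
F# (6/5/3): F#, A, C#, D.
D (5/3): D, F#, A.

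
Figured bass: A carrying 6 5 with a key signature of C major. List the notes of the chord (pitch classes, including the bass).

A, C, E, F

The written figures 6 5 are shorthand for 6/5/3: the 3 is implied.
A third above A in this key is C.
A fifth above A in this key is E.
A sixth above A in this key is F.
Together with the bass A, this spells F major seventh in first inversion.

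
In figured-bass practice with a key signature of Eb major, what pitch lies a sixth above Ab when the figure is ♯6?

Counting 5 letter steps above Ab lands on F; in Eb major, that letter is F.
The #6 figure raises it a semitone, giving F#.

F#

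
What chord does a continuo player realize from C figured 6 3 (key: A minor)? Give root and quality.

The figures 6 3 indicate a triad in first inversion.
In first inversion the root lies a sixth above the bass: a sixth above C in A minor is A.
The chord tones are C, E, A, giving A minor.

A minor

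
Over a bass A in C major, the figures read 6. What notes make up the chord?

A, C, F

The written figures 6 are shorthand for 6/3: the 3 is implied.
A third above A in this key is C.
A sixth above A in this key is F.
Together with the bass A, this spells F major in first inversion.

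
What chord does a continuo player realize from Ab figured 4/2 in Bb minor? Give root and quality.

Bb minor seventh

The figures 4/2 indicate a seventh chord in third inversion.
In third inversion the root lies a second above the bass: a second above Ab in Bb minor is Bb.
The chord tones are Ab, Bb, Db, F, giving Bb minor seventh.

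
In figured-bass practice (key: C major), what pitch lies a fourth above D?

G

Counting 3 letter steps above D lands on G; in C major, that letter is G.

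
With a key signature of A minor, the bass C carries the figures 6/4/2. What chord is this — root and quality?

D minor seventh

The figures 6/4/2 indicate a seventh chord in third inversion.
In third inversion the root lies a second above the bass: a second above C in A minor is D.
The chord tones are C, D, F, A, giving D minor seventh.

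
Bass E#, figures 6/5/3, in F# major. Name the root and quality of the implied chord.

The figures 6/5/3 indicate a seventh chord in first inversion.
In first inversion the root lies a sixth above the bass: a sixth above E# in F# major is C#.
The chord tones are E#, G#, B, C#, giving C# dominant seventh.

C# dominant seventh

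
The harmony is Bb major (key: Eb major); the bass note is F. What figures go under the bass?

F is the fifth of Bb major, so the chord is in second inversion.
A triad in second inversion is figured 6/4, conventionally abbreviated 6/4.

6/4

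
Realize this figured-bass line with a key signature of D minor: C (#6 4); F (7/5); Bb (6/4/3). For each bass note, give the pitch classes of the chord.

C (#6/4): C, F, A#.
F (7/5/3): F, A, C, E.
Bb (6/4/3): Bb, D, E, G.

C, F, A# | F, A, C, E | Bb, D, E, G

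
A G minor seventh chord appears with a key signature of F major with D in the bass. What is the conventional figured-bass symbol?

4/3

D is the fifth of G minor seventh, so the chord is in second inversion.
A seventh chord in second inversion is figured 6/4/3, conventionally abbreviated 4/3.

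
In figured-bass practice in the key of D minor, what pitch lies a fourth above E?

Counting 3 letter steps above E lands on A; in D minor, that letter is A.

A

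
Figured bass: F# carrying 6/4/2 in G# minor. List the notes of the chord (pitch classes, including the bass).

A second above F# in this key is G#.
A fourth above F# in this key is B.
A sixth above F# in this key is D#.
Together with the bass F#, this spells G# minor seventh in third inversion.

F#, G#, B, D#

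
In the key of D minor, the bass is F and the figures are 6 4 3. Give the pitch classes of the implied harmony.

F, A, Bb, D

A third above F in this key is A.
A fourth above F in this key is Bb.
A sixth above F in this key is D.
Together with the bass F, this spells Bb major seventh in second inversion.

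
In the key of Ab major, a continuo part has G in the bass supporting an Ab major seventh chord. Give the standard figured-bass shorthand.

4/2

G is the seventh of Ab major seventh, so the chord is in third inversion.
A seventh chord in third inversion is figured 6/4/2, conventionally abbreviated 4/2.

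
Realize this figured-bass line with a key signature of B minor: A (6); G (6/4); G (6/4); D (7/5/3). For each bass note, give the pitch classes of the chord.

A (6/3): A, C#, F#.
G (6/4): G, C#, E.
G (6/4): G, C#, E.
D (7/5/3): D, F#, A, C#.

A, C#, F# | G, C#, E | G, C#, E | D, F#, A, C#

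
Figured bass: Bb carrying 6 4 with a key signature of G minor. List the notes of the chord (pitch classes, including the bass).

A fourth above Bb in this key is Eb.
A sixth above Bb in this key is G.
Together with the bass Bb, this spells Eb major in second inversion.

Bb, Eb, G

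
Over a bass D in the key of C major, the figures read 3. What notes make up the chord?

The written figures 3 are shorthand for 5/3: the 5 is implied.
A third above D in this key is F.
A fifth above D in this key is A.
Together with the bass D, this spells D minor in root position.

D, F, A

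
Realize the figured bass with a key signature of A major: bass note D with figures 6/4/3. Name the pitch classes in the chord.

A third above D in this key is F#.
A fourth above D in this key is G#.
A sixth above D in this key is B.
Together with the bass D, this spells G# half-diminished seventh in second inversion.

D, F#, G#, B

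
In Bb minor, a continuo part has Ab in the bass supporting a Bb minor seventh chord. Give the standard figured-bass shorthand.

Ab is the seventh of Bb minor seventh, so the chord is in third inversion.
A seventh chord in third inversion is figured 6/4/2, conventionally abbreviated 4/2.

4/2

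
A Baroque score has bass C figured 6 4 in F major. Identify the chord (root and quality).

The figures 6 4 indicate a triad in second inversion.
In second inversion the root lies a fourth above the bass: a fourth above C in F major is F.
The chord tones are C, F, A, giving F major.

F major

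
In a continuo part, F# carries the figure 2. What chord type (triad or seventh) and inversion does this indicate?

2 is shorthand for 6/4/2.
Intervals of 6/4/2 above the bass form a seventh chord; the bass is the seventh, so this is third inversion.

seventh chord, third inversion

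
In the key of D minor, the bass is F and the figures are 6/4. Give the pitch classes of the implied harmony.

A fourth above F in this key is Bb.
A sixth above F in this key is D.
Together with the bass F, this spells Bb major in second inversion.

F, Bb, D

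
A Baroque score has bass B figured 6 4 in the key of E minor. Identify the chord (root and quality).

The figures 6 4 indicate a triad in second inversion.
In second inversion the root lies a fourth above the bass: a fourth above B in E minor is E.
The chord tones are B, E, G, giving E minor.

E minor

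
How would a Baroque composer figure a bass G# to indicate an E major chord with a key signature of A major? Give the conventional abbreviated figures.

6

G# is the third of E major, so the chord is in first inversion.
A triad in first inversion is figured 6/3, conventionally abbreviated 6.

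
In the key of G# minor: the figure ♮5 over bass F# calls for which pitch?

Counting 4 letter steps above F# lands on C; in G# minor, that letter is C#.
The ♮5 figure makes it natural, giving C.

C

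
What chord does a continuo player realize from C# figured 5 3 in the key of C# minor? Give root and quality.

C# minor

The figures 5 3 indicate a triad in root position.
In root position the bass is the root, so the root is C#.
The chord tones are C#, E, G#, giving C# minor.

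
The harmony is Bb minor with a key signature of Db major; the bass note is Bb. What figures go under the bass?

no figures

Bb is the root of Bb minor, so the chord is in root position.
A triad in root position is figured 5/3, conventionally abbreviated (no figures — root-position triad).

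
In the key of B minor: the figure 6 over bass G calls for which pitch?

Counting 5 letter steps above G lands on E; in B minor, that letter is E.

E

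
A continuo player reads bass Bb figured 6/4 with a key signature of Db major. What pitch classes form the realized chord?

Bb, Eb, Gb

A fourth above Bb in this key is Eb.
A sixth above Bb in this key is Gb.
Together with the bass Bb, this spells Eb minor in second inversion.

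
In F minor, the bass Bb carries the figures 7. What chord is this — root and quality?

Bb minor seventh

The figures 7 indicate a seventh chord in root position.
In root position the bass is the root, so the root is Bb.
The chord tones are Bb, Db, F, Ab, giving Bb minor seventh.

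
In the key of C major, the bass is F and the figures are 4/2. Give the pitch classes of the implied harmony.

The written figures 4/2 are shorthand for 6/4/2: the 6 is implied.
A second above F in this key is G.
A fourth above F in this key is B.
A sixth above F in this key is D.
Together with the bass F, this spells G dominant seventh in third inversion.

F, G, B, D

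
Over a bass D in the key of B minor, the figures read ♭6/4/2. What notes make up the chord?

D, E, G, Bb

A second above D in this key is E.
A fourth above D in this key is G.
A sixth above D in this key is B, lowered to Bb by the flat.
Together with the bass D, this spells E half-diminished seventh in third inversion.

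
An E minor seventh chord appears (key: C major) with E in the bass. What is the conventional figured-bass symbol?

7

E is the root of E minor seventh, so the chord is in root position.
A seventh chord in root position is figured 7/5/3, conventionally abbreviated 7.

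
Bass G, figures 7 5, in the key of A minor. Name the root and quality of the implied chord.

The figures 7 5 indicate a seventh chord in root position.
In root position the bass is the root, so the root is G.
The chord tones are G, B, D, F, giving G dominant seventh.

G dominant seventh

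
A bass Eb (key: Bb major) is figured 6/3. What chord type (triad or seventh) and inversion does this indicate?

Intervals of 6/3 above the bass form a triad; the bass is the third, so this is first inversion.

triad, first inversion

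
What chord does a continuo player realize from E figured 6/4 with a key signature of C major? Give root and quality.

A minor

The figures 6/4 indicate a triad in second inversion.
In second inversion the root lies a fourth above the bass: a fourth above E in C major is A.
The chord tones are E, A, C, giving A minor.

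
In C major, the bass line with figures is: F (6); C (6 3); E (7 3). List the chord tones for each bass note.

F (6/3): F, A, D.
C (6/3): C, E, A.
E (7/5/3): E, G, B, D.

F, A, D | C, E, A | E, G, B, D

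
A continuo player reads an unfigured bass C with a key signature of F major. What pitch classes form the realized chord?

An unfigured bass implies 5/3.
A third above C in this key is E.
A fifth above C in this key is G.
Together with the bass C, this spells C major in root position.

C, E, G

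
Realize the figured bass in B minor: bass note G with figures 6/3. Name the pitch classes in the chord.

G, B, E

A third above G in this key is B.
A sixth above G in this key is E.
Together with the bass G, this spells E minor in first inversion.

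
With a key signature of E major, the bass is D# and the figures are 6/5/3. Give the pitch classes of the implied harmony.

D#, F#, A, B

A third above D# in this key is F#.
A fifth above D# in this key is A.
A sixth above D# in this key is B.
Together with the bass D#, this spells B dominant seventh in first inversion.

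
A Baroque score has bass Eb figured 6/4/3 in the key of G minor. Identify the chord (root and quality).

The figures 6/4/3 indicate a seventh chord in second inversion.
In second inversion the root lies a fourth above the bass: a fourth above Eb in G minor is A.
The chord tones are Eb, G, A, C, giving A half-diminished seventh.

A half-diminished seventh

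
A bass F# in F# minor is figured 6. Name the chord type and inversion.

6 is shorthand for 6/3.
Intervals of 6/3 above the bass form a triad; the bass is the third, so this is first inversion.

triad, first inversion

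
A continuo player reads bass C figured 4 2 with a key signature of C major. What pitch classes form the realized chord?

The written figures 4 2 are shorthand for 6/4/2: the 6 is implied.
A second above C in this key is D.
A fourth above C in this key is F.
A sixth above C in this key is A.
Together with the bass C, this spells D minor seventh in third inversion.

C, D, F, A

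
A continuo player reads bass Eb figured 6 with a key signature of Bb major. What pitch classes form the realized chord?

The written figures 6 are shorthand for 6/3: the 3 is implied.
A third above Eb in this key is G.
A sixth above Eb in this key is C.
Together with the bass Eb, this spells C minor in first inversion.

Eb, G, C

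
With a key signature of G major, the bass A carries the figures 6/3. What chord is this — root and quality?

F# diminished

The figures 6/3 indicate a triad in first inversion.
In first inversion the root lies a sixth above the bass: a sixth above A in G major is F#.
The chord tones are A, C, F#, giving F# diminished.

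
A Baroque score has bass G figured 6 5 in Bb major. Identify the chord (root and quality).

Eb major seventh

The figures 6 5 indicate a seventh chord in first inversion.
In first inversion the root lies a sixth above the bass: a sixth above G in Bb major is Eb.
The chord tones are G, Bb, D, Eb, giving Eb major seventh.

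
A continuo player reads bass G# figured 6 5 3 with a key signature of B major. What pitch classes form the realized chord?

G#, B, D#, E

A third above G# in this key is B.
A fifth above G# in this key is D#.
A sixth above G# in this key is E.
Together with the bass G#, this spells E major seventh in first inversion.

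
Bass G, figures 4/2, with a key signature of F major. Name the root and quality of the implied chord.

The figures 4/2 indicate a seventh chord in third inversion.
In third inversion the root lies a second above the bass: a second above G in F major is A.
The chord tones are G, A, C, E, giving A minor seventh.

A minor seventh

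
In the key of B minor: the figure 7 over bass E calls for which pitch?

D

Counting 6 letter steps above E lands on D; in B minor, that letter is D.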